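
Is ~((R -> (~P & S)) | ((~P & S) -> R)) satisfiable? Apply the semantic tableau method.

Unsatisfiable

Initial set: {~((R -> (~P & S)) | ((~P & S) -> R))}.
~((R -> (~P & S)) | ((~P & S) -> R)): α-rule — add ~(R -> (~P & S)), ~((~P & S) -> R).
~(R -> (~P & S)): α-rule — add R, ~(~P & S).
~((~P & S) -> R): α-rule — add (~P & S), ~R.
× closes — contains both R and ~R.
All 1 branch closes.
Every branch closed; the formula is unsatisfiable.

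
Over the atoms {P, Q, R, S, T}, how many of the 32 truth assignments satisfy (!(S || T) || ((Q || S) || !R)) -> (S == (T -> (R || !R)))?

18

Initial set: {T ((!(S || T) || ((Q || S) || !R)) -> (S == (T -> (R || !R))))}.
T ((!(S || T) || ((Q || S) || !R)) -> (S == (T -> (R || !R)))): β-rule — branch into F (!(S || T) || ((Q || S) || !R))  //  T (S == (T -> (R || !R))).
  branch 1 (add F (!(S || T) || ((Q || S) || !R))):
    F (!(S || T) || ((Q || S) || !R)): α-rule — add F !(S || T), F ((Q || S) || !R).
    F ((Q || S) || !R): α-rule — add F (Q || S), F !R.
    F (Q || S): α-rule — add F Q, F S.
    F !(S || T): β-rule — branch into T S  //  T T.
      branch 1.1 (add T S):
        × closes — contains both S and !S.
      branch 1.2 (add T T):
        ○ open, literals {Q=0, R=1, S=0, T=1}.
  branch 2 (add T (S == (T -> (R || !R)))):
    T (S == (T -> (R || !R))): β-rule — branch into T S, T (T -> (R || !R))  //  F S, F (T -> (R || !R)).
      branch 2.1 (add T S, T (T -> (R || !R))):
        T (T -> (R || !R)): β-rule — branch into F T  //  T (R || !R).
          branch 2.1.1 (add F T):
            ○ open, literals {S=1, T=0}.
          branch 2.1.2 (add T (R || !R)):
            T (R || !R): β-rule — branch into T R  //  T !R.
              branch 2.1.2.1 (add T R):
                ○ open, literals {R=1, S=1}.
              branch 2.1.2.2 (add T !R):
                ○ open, literals {R=0, S=1}.
      branch 2.2 (add F S, F (T -> (R || !R))):
        F (T -> (R || !R)): α-rule — add T T, F (R || !R).
        F (R || !R): α-rule — add F R, F !R.
        × closes — contains both R and !R.
2 branches closed, 4 open.
Each open branch fixes some atoms; the unmentioned ones are free. Counting distinct full assignments: branch {Q=0, R=1, S=0, T=1} (P) contributes 2 new; branch {S=1, T=0} (P, Q, R) contributes 8 new; branch {R=1, S=1} (P, Q, T) contributes 4 new; branch {R=0, S=1} (P, Q, T) contributes 4 new. Total: 18.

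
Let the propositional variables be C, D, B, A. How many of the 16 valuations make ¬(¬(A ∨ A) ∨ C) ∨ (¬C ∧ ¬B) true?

6

Initial set: {(¬(¬(A ∨ A) ∨ C) ∨ (¬C ∧ ¬B))}.
(¬(¬(A ∨ A) ∨ C) ∨ (¬C ∧ ¬B)): β-rule — branch into ¬(¬(A ∨ A) ∨ C)  //  (¬C ∧ ¬B).
  branch 1 (add ¬(¬(A ∨ A) ∨ C)):
    ¬(¬(A ∨ A) ∨ C): α-rule — add ¬¬(A ∨ A), ¬C.
    ¬¬(A ∨ A): β-rule — branch into A  //  A.
      branch 1.1 (add A):
        ○ open, literals {A=T, C=F}.
      branch 1.2 (add A):
        ○ open, literals {A=T, C=F}.
  branch 2 (add (¬C ∧ ¬B)):
    (¬C ∧ ¬B): α-rule — add ¬C, ¬B.
    ○ open, literals {B=F, C=F}.
0 branches closed, 3 open.
Each open branch fixes some atoms; the unmentioned ones are free. Counting distinct full assignments: branch {A=T, C=F} (D, B) contributes 4 new; branch {A=T, C=F} (D, B) contributes 0 new; branch {B=F, C=F} (D, A) contributes 2 new. Total: 6.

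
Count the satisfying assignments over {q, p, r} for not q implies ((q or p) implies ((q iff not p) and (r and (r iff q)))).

Initial set: {(not q implies ((q or p) implies ((q iff not p) and (r and (r iff q)))))}.
(not q implies ((q or p) implies ((q iff not p) and (r and (r iff q))))): β-rule — branch into not not q  //  ((q or p) implies ((q iff not p) and (r and (r iff q)))).
  branch 1 (add not not q):
    ○ open, literals {q=true}.
  branch 2 (add ((q or p) implies ((q iff not p) and (r and (r iff q))))):
    ((q or p) implies ((q iff not p) and (r and (r iff q)))): β-rule — branch into not (q or p)  //  ((q iff not p) and (r and (r iff q))).
      branch 2.1 (add not (q or p)):
        not (q or p): α-rule — add not q, not p.
        ○ open, literals {p=false, q=false}.
      branch 2.2 (add ((q iff not p) and (r and (r iff q)))):
        ((q iff not p) and (r and (r iff q))): α-rule — add (q iff not p), (r and (r iff q)).
        (r and (r iff q)): α-rule — add r, (r iff q).
        (q iff not p): β-rule — branch into q, not p  //  not q, not not p.
          branch 2.2.1 (add q, not p):
            (r iff q): β-rule — branch into r, q  //  not r, not q.
              branch 2.2.1.1 (add r, q):
                ○ open, literals {p=false, q=true, r=true}.
              branch 2.2.1.2 (add not r, not q):
                × closes — contains both r and not r.
          branch 2.2.2 (add not q, not not p):
            (r iff q): β-rule — branch into r, q  //  not r, not q.
              branch 2.2.2.1 (add r, q):
                × closes — contains both q and not q.
              branch 2.2.2.2 (add not r, not q):
                × closes — contains both r and not r.
3 branches closed, 3 open.
Each open branch fixes some atoms; the unmentioned ones are free. Counting distinct full assignments: branch {q=true} (p, r) contributes 4 new; branch {p=false, q=false} (r) contributes 2 new; branch {p=false, q=true, r=true} (none free) contributes 0 new. Total: 6.

6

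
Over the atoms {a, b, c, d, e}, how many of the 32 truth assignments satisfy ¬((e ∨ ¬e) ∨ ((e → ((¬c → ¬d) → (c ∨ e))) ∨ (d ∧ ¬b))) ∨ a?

16

Initial set: {(¬((e ∨ ¬e) ∨ ((e → ((¬c → ¬d) → (c ∨ e))) ∨ (d ∧ ¬b))) ∨ a)}.
(¬((e ∨ ¬e) ∨ ((e → ((¬c → ¬d) → (c ∨ e))) ∨ (d ∧ ¬b))) ∨ a): β-rule — branch into ¬((e ∨ ¬e) ∨ ((e → ((¬c → ¬d) → (c ∨ e))) ∨ (d ∧ ¬b)))  //  a.
  branch 1 (add ¬((e ∨ ¬e) ∨ ((e → ((¬c → ¬d) → (c ∨ e))) ∨ (d ∧ ¬b)))):
    ¬((e ∨ ¬e) ∨ ((e → ((¬c → ¬d) → (c ∨ e))) ∨ (d ∧ ¬b))): α-rule — add ¬(e ∨ ¬e), ¬((e → ((¬c → ¬d) → (c ∨ e))) ∨ (d ∧ ¬b)).
    ¬(e ∨ ¬e): α-rule — add ¬e, ¬¬e.
    × closes — contains both e and ¬e.
  branch 2 (add a):
    ○ open, literals {a=true}.
1 branch closed, 1 open.
Each open branch fixes some atoms; the unmentioned ones are free. Counting distinct full assignments: branch {a=true} (b, c, d, e) contributes 16 new. Total: 16.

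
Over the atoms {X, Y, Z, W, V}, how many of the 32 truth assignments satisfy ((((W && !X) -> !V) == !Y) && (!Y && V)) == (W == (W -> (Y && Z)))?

Initial set: {(((((W && !X) -> !V) == !Y) && (!Y && V)) == (W == (W -> (Y && Z))))}.
(((((W && !X) -> !V) == !Y) && (!Y && V)) == (W == (W -> (Y && Z)))): β-rule — branch into ((((W && !X) -> !V) == !Y) && (!Y && V)), (W == (W -> (Y && Z)))  //  !((((W && !X) -> !V) == !Y) && (!Y && V)), !(W == (W -> (Y && Z))).
  branch 1 (add ((((W && !X) -> !V) == !Y) && (!Y && V)), (W == (W -> (Y && Z)))):
    ((((W && !X) -> !V) == !Y) && (!Y && V)): α-rule — add (((W && !X) -> !V) == !Y), (!Y && V).
    (!Y && V): α-rule — add !Y, V.
    (W == (W -> (Y && Z))): β-rule — branch into W, (W -> (Y && Z))  //  !W, !(W -> (Y && Z)).
      branch 1.1 (add W, (W -> (Y && Z))):
        (((W && !X) -> !V) == !Y): β-rule — branch into ((W && !X) -> !V), !Y  //  !((W && !X) -> !V), !!Y.
          branch 1.1.1 (add ((W && !X) -> !V), !Y):
            (W -> (Y && Z)): β-rule — branch into !W  //  (Y && Z).
              branch 1.1.1.1 (add !W):
                × closes — contains both W and !W.
              branch 1.1.1.2 (add (Y && Z)):
                (Y && Z): α-rule — add Y, Z.
                × closes — contains both Y and !Y.
          branch 1.1.2 (add !((W && !X) -> !V), !!Y):
            × closes — contains both Y and !Y.
      branch 1.2 (add !W, !(W -> (Y && Z))):
        !(W -> (Y && Z)): α-rule — add W, !(Y && Z).
        × closes — contains both W and !W.
  branch 2 (add !((((W && !X) -> !V) == !Y) && (!Y && V)), !(W == (W -> (Y && Z)))):
    !((((W && !X) -> !V) == !Y) && (!Y && V)): β-rule — branch into !(((W && !X) -> !V) == !Y)  //  !(!Y && V).
      branch 2.1 (add !(((W && !X) -> !V) == !Y)):
        !(W == (W -> (Y && Z))): β-rule — branch into W, !(W -> (Y && Z))  //  !W, (W -> (Y && Z)).
          branch 2.1.1 (add W, !(W -> (Y && Z))):
            !(W -> (Y && Z)): α-rule — add W, !(Y && Z).
            !(((W && !X) -> !V) == !Y): β-rule — branch into ((W && !X) -> !V), !!Y  //  !((W && !X) -> !V), !Y.
              branch 2.1.1.1 (add ((W && !X) -> !V), !!Y):
                !(Y && Z): β-rule — branch into !Y  //  !Z.
                  branch 2.1.1.1.1 (add !Y):
                    × closes — contains both Y and !Y.
                  branch 2.1.1.1.2 (add !Z):
                    ((W && !X) -> !V): β-rule — branch into !(W && !X)  //  !V.
                      branch 2.1.1.1.2.1 (add !(W && !X)):
                        !(W && !X): β-rule — branch into !W  //  !!X.
                          branch 2.1.1.1.2.1.1 (add !W):
                            × closes — contains both W and !W.
                          branch 2.1.1.1.2.1.2 (add !!X):
                            ○ open, literals {W=1, X=1, Y=1, Z=0}.
                      branch 2.1.1.1.2.2 (add !V):
                        ○ open, literals {V=0, W=1, Y=1, Z=0}.
              branch 2.1.1.2 (add !((W && !X) -> !V), !Y):
                !((W && !X) -> !V): α-rule — add (W && !X), !!V.
                (W && !X): α-rule — add W, !X.
                !(Y && Z): β-rule — branch into !Y  //  !Z.
                  branch 2.1.1.2.1 (add !Y):
                    ○ open, literals {V=1, W=1, X=0, Y=0}.
                  branch 2.1.1.2.2 (add !Z):
                    ○ open, literals {V=1, W=1, X=0, Y=0, Z=0}.
          branch 2.1.2 (add !W, (W -> (Y && Z))):
            !(((W && !X) -> !V) == !Y): β-rule — branch into ((W && !X) -> !V), !!Y  //  !((W && !X) -> !V), !Y.
              branch 2.1.2.1 (add ((W && !X) -> !V), !!Y):
                (W -> (Y && Z)): β-rule — branch into !W  //  (Y && Z).
                  branch 2.1.2.1.1 (add !W):
                    ((W && !X) -> !V): β-rule — branch into !(W && !X)  //  !V.
                      branch 2.1.2.1.1.1 (add !(W && !X)):
                        !(W && !X): β-rule — branch into !W  //  !!X.
                          branch 2.1.2.1.1.1.1 (add !W):
                            ○ open, literals {W=0, Y=1}.
                          branch 2.1.2.1.1.1.2 (add !!X):
                            ○ open, literals {W=0, X=1, Y=1}.
                      branch 2.1.2.1.1.2 (add !V):
                        ○ open, literals {V=0, W=0, Y=1}.
                  branch 2.1.2.1.2 (add (Y && Z)):
                    (Y && Z): α-rule — add Y, Z.
                    ((W && !X) -> !V): β-rule — branch into !(W && !X)  //  !V.
                      branch 2.1.2.1.2.1 (add !(W && !X)):
                        !(W && !X): β-rule — branch into !W  //  !!X.
                          branch 2.1.2.1.2.1.1 (add !W):
                            ○ open, literals {W=0, Y=1, Z=1}.
                          branch 2.1.2.1.2.1.2 (add !!X):
                            ○ open, literals {W=0, X=1, Y=1, Z=1}.
                      branch 2.1.2.1.2.2 (add !V):
                        ○ open, literals {V=0, W=0, Y=1, Z=1}.
              branch 2.1.2.2 (add !((W && !X) -> !V), !Y):
                !((W && !X) -> !V): α-rule — add (W && !X), !!V.
                (W && !X): α-rule — add W, !X.
                × closes — contains both W and !W.
      branch 2.2 (add !(!Y && V)):
        !(W == (W -> (Y && Z))): β-rule — branch into W, !(W -> (Y && Z))  //  !W, (W -> (Y && Z)).
          branch 2.2.1 (add W, !(W -> (Y && Z))):
            !(W -> (Y && Z)): α-rule — add W, !(Y && Z).
            !(!Y && V): β-rule — branch into !!Y  //  !V.
              branch 2.2.1.1 (add !!Y):
                !(Y && Z): β-rule — branch into !Y  //  !Z.
                  branch 2.2.1.1.1 (add !Y):
                    × closes — contains both Y and !Y.
                  branch 2.2.1.1.2 (add !Z):
                    ○ open, literals {W=1, Y=1, Z=0}.
              branch 2.2.1.2 (add !V):
                !(Y && Z): β-rule — branch into !Y  //  !Z.
                  branch 2.2.1.2.1 (add !Y):
                    ○ open, literals {V=0, W=1, Y=0}.
                  branch 2.2.1.2.2 (add !Z):
                    ○ open, literals {V=0, W=1, Z=0}.
          branch 2.2.2 (add !W, (W -> (Y && Z))):
            !(!Y && V): β-rule — branch into !!Y  //  !V.
              branch 2.2.2.1 (add !!Y):
                (W -> (Y && Z)): β-rule — branch into !W  //  (Y && Z).
                  branch 2.2.2.1.1 (add !W):
                    ○ open, literals {W=0, Y=1}.
                  branch 2.2.2.1.2 (add (Y && Z)):
                    (Y && Z): α-rule — add Y, Z.
                    ○ open, literals {W=0, Y=1, Z=1}.
              branch 2.2.2.2 (add !V):
                (W -> (Y && Z)): β-rule — branch into !W  //  (Y && Z).
                  branch 2.2.2.2.1 (add !W):
                    ○ open, literals {V=0, W=0}.
                  branch 2.2.2.2.2 (add (Y && Z)):
                    (Y && Z): α-rule — add Y, Z.
                    ○ open, literals {V=0, W=0, Y=1, Z=1}.
8 branches closed, 17 open.
Each open branch fixes some atoms; the unmentioned ones are free. Counting distinct full assignments: branch {W=1, X=1, Y=1, Z=0} (V) contributes 2 new; branch {V=0, W=1, Y=1, Z=0} (X) contributes 1 new; branch {V=1, W=1, X=0, Y=0} (Z) contributes 2 new; branch {V=1, W=1, X=0, Y=0, Z=0} (none free) contributes 0 new; branch {W=0, Y=1} (X, Z, V) contributes 8 new; branch {W=0, X=1, Y=1} (Z, V) contributes 0 new; branch {V=0, W=0, Y=1} (X, Z) contributes 0 new; branch {W=0, Y=1, Z=1} (X, V) contributes 0 new; branch {W=0, X=1, Y=1, Z=1} (V) contributes 0 new; branch {V=0, W=0, Y=1, Z=1} (X) contributes 0 new; branch {W=1, Y=1, Z=0} (X, V) contributes 1 new; branch {V=0, W=1, Y=0} (X, Z) contributes 4 new; branch {V=0, W=1, Z=0} (X, Y) contributes 0 new; branch {W=0, Y=1} (X, Z, V) contributes 0 new; branch {W=0, Y=1, Z=1} (X, V) contributes 0 new; branch {V=0, W=0} (X, Y, Z) contributes 4 new; branch {V=0, W=0, Y=1, Z=1} (X) contributes 0 new. Total: 22.

22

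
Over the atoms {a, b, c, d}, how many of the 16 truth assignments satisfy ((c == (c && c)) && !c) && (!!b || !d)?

Initial set: {(((c == (c && c)) && !c) && (!!b || !d))}.
(((c == (c && c)) && !c) && (!!b || !d)): α-rule — add ((c == (c && c)) && !c), (!!b || !d).
((c == (c && c)) && !c): α-rule — add (c == (c && c)), !c.
(!!b || !d): β-rule — branch into !!b  //  !d.
  branch 1 (add !!b):
    !!b: drop double negation, giving b.
    (c == (c && c)): β-rule — branch into c, (c && c)  //  !c, !(c && c).
      branch 1.1 (add c, (c && c)):
        × closes — contains both c and !c.
      branch 1.2 (add !c, !(c && c)):
        !(c && c): β-rule — branch into !c  //  !c.
          branch 1.2.1 (add !c):
            ○ open, literals {b=true, c=false}.
          branch 1.2.2 (add !c):
            ○ open, literals {b=true, c=false}.
  branch 2 (add !d):
    (c == (c && c)): β-rule — branch into c, (c && c)  //  !c, !(c && c).
      branch 2.1 (add c, (c && c)):
        × closes — contains both c and !c.
      branch 2.2 (add !c, !(c && c)):
        !(c && c): β-rule — branch into !c  //  !c.
          branch 2.2.1 (add !c):
            ○ open, literals {c=false, d=false}.
          branch 2.2.2 (add !c):
            ○ open, literals {c=false, d=false}.
2 branches closed, 4 open.
Each open branch fixes some atoms; the unmentioned ones are free. Counting distinct full assignments: branch {b=true, c=false} (a, d) contributes 4 new; branch {b=true, c=false} (a, d) contributes 0 new; branch {c=false, d=false} (a, b) contributes 2 new; branch {c=false, d=false} (a, b) contributes 0 new. Total: 6.

6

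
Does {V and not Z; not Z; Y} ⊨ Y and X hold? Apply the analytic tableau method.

Initial set: {T (V and not Z); T not Z; T Y; F (Y and X)}.
T (V and not Z): α-rule — add T V, T not Z.
F (Y and X): β-rule — branch into F Y  //  F X.
  branch 1 (add F Y):
    × closes — contains both Y and not Y.
  branch 2 (add F X):
    ○ open, literals {V=true, X=false, Y=true, Z=false}.
1 branch closed, 1 open.
An open branch gives a countermodel: V=true, X=false, Y=true, Z=false (unmentioned atoms arbitrary); the premises hold there but the conclusion fails.

No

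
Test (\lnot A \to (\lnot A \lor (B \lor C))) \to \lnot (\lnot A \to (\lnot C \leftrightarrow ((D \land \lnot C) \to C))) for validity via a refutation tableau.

Not valid

Assume the negation and expand:
Initial set: {\lnot ((\lnot A \to (\lnot A \lor (B \lor C))) \to \lnot (\lnot A \to (\lnot C \leftrightarrow ((D \land \lnot C) \to C))))}.
\lnot ((\lnot A \to (\lnot A \lor (B \lor C))) \to \lnot (\lnot A \to (\lnot C \leftrightarrow ((D \land \lnot C) \to C)))): α-rule — add (\lnot A \to (\lnot A \lor (B \lor C))), \lnot \lnot (\lnot A \to (\lnot C \leftrightarrow ((D \land \lnot C) \to C))).
(\lnot A \to (\lnot A \lor (B \lor C))): β-rule — branch into \lnot \lnot A  //  (\lnot A \lor (B \lor C)).
  branch 1 (add \lnot \lnot A):
    \lnot \lnot (\lnot A \to (\lnot C \leftrightarrow ((D \land \lnot C) \to C))): β-rule — branch into \lnot \lnot A  //  (\lnot C \leftrightarrow ((D \land \lnot C) \to C)).
      branch 1.1 (add \lnot \lnot A):
        ○ open, literals {A=true}.
      branch 1.2 (add (\lnot C \leftrightarrow ((D \land \lnot C) \to C))):
        (\lnot C \leftrightarrow ((D \land \lnot C) \to C)): β-rule — branch into \lnot C, ((D \land \lnot C) \to C)  //  \lnot \lnot C, \lnot ((D \land \lnot C) \to C).
          branch 1.2.1 (add \lnot C, ((D \land \lnot C) \to C)):
            ((D \land \lnot C) \to C): β-rule — branch into \lnot (D \land \lnot C)  //  C.
              branch 1.2.1.1 (add \lnot (D \land \lnot C)):
                \lnot (D \land \lnot C): β-rule — branch into \lnot D  //  \lnot \lnot C.
                  branch 1.2.1.1.1 (add \lnot D):
                    ○ open, literals {A=true, C=false, D=false}.
                  branch 1.2.1.1.2 (add \lnot \lnot C):
                    × closes — contains both C and \lnot C.
              branch 1.2.1.2 (add C):
                × closes — contains both C and \lnot C.
          branch 1.2.2 (add \lnot \lnot C, \lnot ((D \land \lnot C) \to C)):
            \lnot ((D \land \lnot C) \to C): α-rule — add (D \land \lnot C), \lnot C.
            × closes — contains both C and \lnot C.
  branch 2 (add (\lnot A \lor (B \lor C))):
    \lnot \lnot (\lnot A \to (\lnot C \leftrightarrow ((D \land \lnot C) \to C))): β-rule — branch into \lnot \lnot A  //  (\lnot C \leftrightarrow ((D \land \lnot C) \to C)).
      branch 2.1 (add \lnot \lnot A):
        (\lnot A \lor (B \lor C)): β-rule — branch into \lnot A  //  (B \lor C).
          branch 2.1.1 (add \lnot A):
            × closes — contains both A and \lnot A.
          branch 2.1.2 (add (B \lor C)):
            (B \lor C): β-rule — branch into B  //  C.
              branch 2.1.2.1 (add B):
                ○ open, literals {A=true, B=true}.
              branch 2.1.2.2 (add C):
                ○ open, literals {A=true, C=true}.
      branch 2.2 (add (\lnot C \leftrightarrow ((D \land \lnot C) \to C))):
        (\lnot A \lor (B \lor C)): β-rule — branch into \lnot A  //  (B \lor C).
          branch 2.2.1 (add \lnot A):
            (\lnot C \leftrightarrow ((D \land \lnot C) \to C)): β-rule — branch into \lnot C, ((D \land \lnot C) \to C)  //  \lnot \lnot C, \lnot ((D \land \lnot C) \to C).
              branch 2.2.1.1 (add \lnot C, ((D \land \lnot C) \to C)):
                ((D \land \lnot C) \to C): β-rule — branch into \lnot (D \land \lnot C)  //  C.
                  branch 2.2.1.1.1 (add \lnot (D \land \lnot C)):
                    \lnot (D \land \lnot C): β-rule — branch into \lnot D  //  \lnot \lnot C.
                      branch 2.2.1.1.1.1 (add \lnot D):
                        ○ open, literals {A=false, C=false, D=false}.
                      branch 2.2.1.1.1.2 (add \lnot \lnot C):
                        × closes — contains both C and \lnot C.
                  branch 2.2.1.1.2 (add C):
                    × closes — contains both C and \lnot C.
              branch 2.2.1.2 (add \lnot \lnot C, \lnot ((D \land \lnot C) \to C)):
                \lnot ((D \land \lnot C) \to C): α-rule — add (D \land \lnot C), \lnot C.
                × closes — contains both C and \lnot C.
          branch 2.2.2 (add (B \lor C)):
            (\lnot C \leftrightarrow ((D \land \lnot C) \to C)): β-rule — branch into \lnot C, ((D \land \lnot C) \to C)  //  \lnot \lnot C, \lnot ((D \land \lnot C) \to C).
              branch 2.2.2.1 (add \lnot C, ((D \land \lnot C) \to C)):
                (B \lor C): β-rule — branch into B  //  C.
                  branch 2.2.2.1.1 (add B):
                    ((D \land \lnot C) \to C): β-rule — branch into \lnot (D \land \lnot C)  //  C.
                      branch 2.2.2.1.1.1 (add \lnot (D \land \lnot C)):
                        \lnot (D \land \lnot C): β-rule — branch into \lnot D  //  \lnot \lnot C.
                          branch 2.2.2.1.1.1.1 (add \lnot D):
                            ○ open, literals {B=true, C=false, D=false}.
                          branch 2.2.2.1.1.1.2 (add \lnot \lnot C):
                            × closes — contains both C and \lnot C.
                      branch 2.2.2.1.1.2 (add C):
                        × closes — contains both C and \lnot C.
                  branch 2.2.2.1.2 (add C):
                    × closes — contains both C and \lnot C.
              branch 2.2.2.2 (add \lnot \lnot C, \lnot ((D \land \lnot C) \to C)):
                \lnot ((D \land \lnot C) \to C): α-rule — add (D \land \lnot C), \lnot C.
                × closes — contains both C and \lnot C.
11 branches closed, 6 open.
An open branch gives a countermodel: A=true (unmentioned atoms arbitrary); under it the original formula is false.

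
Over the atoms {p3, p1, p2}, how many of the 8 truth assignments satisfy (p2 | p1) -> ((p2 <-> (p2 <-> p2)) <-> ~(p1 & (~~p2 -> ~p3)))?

7

Initial set: {((p2 | p1) -> ((p2 <-> (p2 <-> p2)) <-> ~(p1 & (~~p2 -> ~p3))))}.
((p2 | p1) -> ((p2 <-> (p2 <-> p2)) <-> ~(p1 & (~~p2 -> ~p3)))): β-rule — branch into ~(p2 | p1)  //  ((p2 <-> (p2 <-> p2)) <-> ~(p1 & (~~p2 -> ~p3))).
  branch 1 (add ~(p2 | p1)):
    ~(p2 | p1): α-rule — add ~p2, ~p1.
    ○ open, literals {p1=0, p2=0}.
  branch 2 (add ((p2 <-> (p2 <-> p2)) <-> ~(p1 & (~~p2 -> ~p3)))):
    ((p2 <-> (p2 <-> p2)) <-> ~(p1 & (~~p2 -> ~p3))): β-rule — branch into (p2 <-> (p2 <-> p2)), ~(p1 & (~~p2 -> ~p3))  //  ~(p2 <-> (p2 <-> p2)), ~~(p1 & (~~p2 -> ~p3)).
      branch 2.1 (add (p2 <-> (p2 <-> p2)), ~(p1 & (~~p2 -> ~p3))):
        (p2 <-> (p2 <-> p2)): β-rule — branch into p2, (p2 <-> p2)  //  ~p2, ~(p2 <-> p2).
          branch 2.1.1 (add p2, (p2 <-> p2)):
            ~(p1 & (~~p2 -> ~p3)): β-rule — branch into ~p1  //  ~(~~p2 -> ~p3).
              branch 2.1.1.1 (add ~p1):
                (p2 <-> p2): β-rule — branch into p2, p2  //  ~p2, ~p2.
                  branch 2.1.1.1.1 (add p2, p2):
                    ○ open, literals {p1=0, p2=1}.
                  branch 2.1.1.1.2 (add ~p2, ~p2):
                    × closes — contains both p2 and ~p2.
              branch 2.1.1.2 (add ~(~~p2 -> ~p3)):
                ~(~~p2 -> ~p3): α-rule — add ~~p2, ~~p3.
                ~~p2: drop double negation, giving p2.
                (p2 <-> p2): β-rule — branch into p2, p2  //  ~p2, ~p2.
                  branch 2.1.1.2.1 (add p2, p2):
                    ○ open, literals {p2=1, p3=1}.
                  branch 2.1.1.2.2 (add ~p2, ~p2):
                    × closes — contains both p2 and ~p2.
          branch 2.1.2 (add ~p2, ~(p2 <-> p2)):
            ~(p1 & (~~p2 -> ~p3)): β-rule — branch into ~p1  //  ~(~~p2 -> ~p3).
              branch 2.1.2.1 (add ~p1):
                ~(p2 <-> p2): β-rule — branch into p2, ~p2  //  ~p2, p2.
                  branch 2.1.2.1.1 (add p2, ~p2):
                    × closes — contains both p2 and ~p2.
                  branch 2.1.2.1.2 (add ~p2, p2):
                    × closes — contains both p2 and ~p2.
              branch 2.1.2.2 (add ~(~~p2 -> ~p3)):
                ~(~~p2 -> ~p3): α-rule — add ~~p2, ~~p3.
                ~~p2: drop double negation, giving p2.
                × closes — contains both p2 and ~p2.
      branch 2.2 (add ~(p2 <-> (p2 <-> p2)), ~~(p1 & (~~p2 -> ~p3))):
        ~~(p1 & (~~p2 -> ~p3)): α-rule — add p1, (~~p2 -> ~p3).
        ~(p2 <-> (p2 <-> p2)): β-rule — branch into p2, ~(p2 <-> p2)  //  ~p2, (p2 <-> p2).
          branch 2.2.1 (add p2, ~(p2 <-> p2)):
            (~~p2 -> ~p3): β-rule — branch into ~~~p2  //  ~p3.
              branch 2.2.1.1 (add ~~~p2):
                ~~~p2: drop double negation, giving ~p2.
                × closes — contains both p2 and ~p2.
              branch 2.2.1.2 (add ~p3):
                ~(p2 <-> p2): β-rule — branch into p2, ~p2  //  ~p2, p2.
                  branch 2.2.1.2.1 (add p2, ~p2):
                    × closes — contains both p2 and ~p2.
                  branch 2.2.1.2.2 (add ~p2, p2):
                    × closes — contains both p2 and ~p2.
          branch 2.2.2 (add ~p2, (p2 <-> p2)):
            (~~p2 -> ~p3): β-rule — branch into ~~~p2  //  ~p3.
              branch 2.2.2.1 (add ~~~p2):
                ~~~p2: drop double negation, giving ~p2.
                (p2 <-> p2): β-rule — branch into p2, p2  //  ~p2, ~p2.
                  branch 2.2.2.1.1 (add p2, p2):
                    × closes — contains both p2 and ~p2.
                  branch 2.2.2.1.2 (add ~p2, ~p2):
                    ○ open, literals {p1=1, p2=0}.
              branch 2.2.2.2 (add ~p3):
                (p2 <-> p2): β-rule — branch into p2, p2  //  ~p2, ~p2.
                  branch 2.2.2.2.1 (add p2, p2):
                    × closes — contains both p2 and ~p2.
                  branch 2.2.2.2.2 (add ~p2, ~p2):
                    ○ open, literals {p1=1, p2=0, p3=0}.
10 branches closed, 5 open.
Each open branch fixes some atoms; the unmentioned ones are free. Counting distinct full assignments: branch {p1=0, p2=0} (p3) contributes 2 new; branch {p1=0, p2=1} (p3) contributes 2 new; branch {p2=1, p3=1} (p1) contributes 1 new; branch {p1=1, p2=0} (p3) contributes 2 new; branch {p1=1, p2=0, p3=0} (none free) contributes 0 new. Total: 7.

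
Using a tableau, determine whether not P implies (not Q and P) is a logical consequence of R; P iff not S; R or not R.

Initial set: {T R; T (P iff not S); T (R or not R); F (not P implies (not Q and P))}.
F (not P implies (not Q and P)): α-rule — add T not P, F (not Q and P).
T (P iff not S): β-rule — branch into T P, T not S  //  F P, F not S.
  branch 1 (add T P, T not S):
    × closes — contains both P and not P.
  branch 2 (add F P, F not S):
    T (R or not R): β-rule — branch into T R  //  T not R.
      branch 2.1 (add T R):
        F (not Q and P): β-rule — branch into F not Q  //  F P.
          branch 2.1.1 (add F not Q):
            ○ open, literals {P=false, Q=true, R=true, S=true}.
          branch 2.1.2 (add F P):
            ○ open, literals {P=false, R=true, S=true}.
      branch 2.2 (add T not R):
        × closes — contains both R and not R.
2 branches closed, 2 open.
An open branch gives a countermodel: P=false, Q=true, R=true, S=true (unmentioned atoms arbitrary); the premises hold there but the conclusion fails.

No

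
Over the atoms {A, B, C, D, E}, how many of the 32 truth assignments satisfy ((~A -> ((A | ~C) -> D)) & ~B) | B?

Initial set: {T (((~A -> ((A | ~C) -> D)) & ~B) | B)}.
T (((~A -> ((A | ~C) -> D)) & ~B) | B): β-rule — branch into T ((~A -> ((A | ~C) -> D)) & ~B)  //  T B.
  branch 1 (add T ((~A -> ((A | ~C) -> D)) & ~B)):
    T ((~A -> ((A | ~C) -> D)) & ~B): α-rule — add T (~A -> ((A | ~C) -> D)), T ~B.
    T (~A -> ((A | ~C) -> D)): β-rule — branch into F ~A  //  T ((A | ~C) -> D).
      branch 1.1 (add F ~A):
        ○ open, literals {A=1, B=0}.
      branch 1.2 (add T ((A | ~C) -> D)):
        T ((A | ~C) -> D): β-rule — branch into F (A | ~C)  //  T D.
          branch 1.2.1 (add F (A | ~C)):
            F (A | ~C): α-rule — add F A, F ~C.
            ○ open, literals {A=0, B=0, C=1}.
          branch 1.2.2 (add T D):
            ○ open, literals {B=0, D=1}.
  branch 2 (add T B):
    ○ open, literals {B=1}.
0 branches closed, 4 open.
Each open branch fixes some atoms; the unmentioned ones are free. Counting distinct full assignments: branch {A=1, B=0} (C, D, E) contributes 8 new; branch {A=0, B=0, C=1} (D, E) contributes 4 new; branch {B=0, D=1} (A, C, E) contributes 2 new; branch {B=1} (A, C, D, E) contributes 16 new. Total: 30.

30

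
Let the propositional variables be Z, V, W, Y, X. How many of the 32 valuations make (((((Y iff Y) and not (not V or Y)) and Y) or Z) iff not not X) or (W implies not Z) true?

28

Initial set: {((((((Y iff Y) and not (not V or Y)) and Y) or Z) iff not not X) or (W implies not Z))}.
((((((Y iff Y) and not (not V or Y)) and Y) or Z) iff not not X) or (W implies not Z)): β-rule — branch into (((((Y iff Y) and not (not V or Y)) and Y) or Z) iff not not X)  //  (W implies not Z).
  branch 1 (add (((((Y iff Y) and not (not V or Y)) and Y) or Z) iff not not X)):
    (((((Y iff Y) and not (not V or Y)) and Y) or Z) iff not not X): β-rule — branch into ((((Y iff Y) and not (not V or Y)) and Y) or Z), not not X  //  not ((((Y iff Y) and not (not V or Y)) and Y) or Z), not not not X.
      branch 1.1 (add ((((Y iff Y) and not (not V or Y)) and Y) or Z), not not X):
        not not X: drop double negation, giving X.
        ((((Y iff Y) and not (not V or Y)) and Y) or Z): β-rule — branch into (((Y iff Y) and not (not V or Y)) and Y)  //  Z.
          branch 1.1.1 (add (((Y iff Y) and not (not V or Y)) and Y)):
            (((Y iff Y) and not (not V or Y)) and Y): α-rule — add ((Y iff Y) and not (not V or Y)), Y.
            ((Y iff Y) and not (not V or Y)): α-rule — add (Y iff Y), not (not V or Y).
            not (not V or Y): α-rule — add not not V, not Y.
            × closes — contains both Y and not Y.
          branch 1.1.2 (add Z):
            ○ open, literals {X=1, Z=1}.
      branch 1.2 (add not ((((Y iff Y) and not (not V or Y)) and Y) or Z), not not not X):
        not ((((Y iff Y) and not (not V or Y)) and Y) or Z): α-rule — add not (((Y iff Y) and not (not V or Y)) and Y), not Z.
        not not not X: drop double negation, giving not X.
        not (((Y iff Y) and not (not V or Y)) and Y): β-rule — branch into not ((Y iff Y) and not (not V or Y))  //  not Y.
          branch 1.2.1 (add not ((Y iff Y) and not (not V or Y))):
            not ((Y iff Y) and not (not V or Y)): β-rule — branch into not (Y iff Y)  //  not not (not V or Y).
              branch 1.2.1.1 (add not (Y iff Y)):
                not (Y iff Y): β-rule — branch into Y, not Y  //  not Y, Y.
                  branch 1.2.1.1.1 (add Y, not Y):
                    × closes — contains both Y and not Y.
                  branch 1.2.1.1.2 (add not Y, Y):
                    × closes — contains both Y and not Y.
              branch 1.2.1.2 (add not not (not V or Y)):
                not not (not V or Y): β-rule — branch into not V  //  Y.
                  branch 1.2.1.2.1 (add not V):
                    ○ open, literals {V=0, X=0, Z=0}.
                  branch 1.2.1.2.2 (add Y):
                    ○ open, literals {X=0, Y=1, Z=0}.
          branch 1.2.2 (add not Y):
            ○ open, literals {X=0, Y=0, Z=0}.
  branch 2 (add (W implies not Z)):
    (W implies not Z): β-rule — branch into not W  //  not Z.
      branch 2.1 (add not W):
        ○ open, literals {W=0}.
      branch 2.2 (add not Z):
        ○ open, literals {Z=0}.
3 branches closed, 6 open.
Each open branch fixes some atoms; the unmentioned ones are free. Counting distinct full assignments: branch {X=1, Z=1} (V, W, Y) contributes 8 new; branch {V=0, X=0, Z=0} (W, Y) contributes 4 new; branch {X=0, Y=1, Z=0} (V, W) contributes 2 new; branch {X=0, Y=0, Z=0} (V, W) contributes 2 new; branch {W=0} (Z, V, Y, X) contributes 8 new; branch {Z=0} (V, W, Y, X) contributes 4 new. Total: 28.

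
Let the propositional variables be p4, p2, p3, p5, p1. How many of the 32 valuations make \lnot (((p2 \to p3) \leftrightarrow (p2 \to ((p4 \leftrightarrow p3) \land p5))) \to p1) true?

Initial set: {T \lnot (((p2 \to p3) \leftrightarrow (p2 \to ((p4 \leftrightarrow p3) \land p5))) \to p1)}.
T \lnot (((p2 \to p3) \leftrightarrow (p2 \to ((p4 \leftrightarrow p3) \land p5))) \to p1): α-rule — add T ((p2 \to p3) \leftrightarrow (p2 \to ((p4 \leftrightarrow p3) \land p5))), F p1.
T ((p2 \to p3) \leftrightarrow (p2 \to ((p4 \leftrightarrow p3) \land p5))): β-rule — branch into T (p2 \to p3), T (p2 \to ((p4 \leftrightarrow p3) \land p5))  //  F (p2 \to p3), F (p2 \to ((p4 \leftrightarrow p3) \land p5)).
  branch 1 (add T (p2 \to p3), T (p2 \to ((p4 \leftrightarrow p3) \land p5))):
    T (p2 \to p3): β-rule — branch into F p2  //  T p3.
      branch 1.1 (add F p2):
        T (p2 \to ((p4 \leftrightarrow p3) \land p5)): β-rule — branch into F p2  //  T ((p4 \leftrightarrow p3) \land p5).
          branch 1.1.1 (add F p2):
            ○ open, literals {p1=false, p2=false}.
          branch 1.1.2 (add T ((p4 \leftrightarrow p3) \land p5)):
            T ((p4 \leftrightarrow p3) \land p5): α-rule — add T (p4 \leftrightarrow p3), T p5.
            T (p4 \leftrightarrow p3): β-rule — branch into T p4, T p3  //  F p4, F p3.
              branch 1.1.2.1 (add T p4, T p3):
                ○ open, literals {p1=false, p2=false, p3=true, p4=true, p5=true}.
              branch 1.1.2.2 (add F p4, F p3):
                ○ open, literals {p1=false, p2=false, p3=false, p4=false, p5=true}.
      branch 1.2 (add T p3):
        T (p2 \to ((p4 \leftrightarrow p3) \land p5)): β-rule — branch into F p2  //  T ((p4 \leftrightarrow p3) \land p5).
          branch 1.2.1 (add F p2):
            ○ open, literals {p1=false, p2=false, p3=true}.
          branch 1.2.2 (add T ((p4 \leftrightarrow p3) \land p5)):
            T ((p4 \leftrightarrow p3) \land p5): α-rule — add T (p4 \leftrightarrow p3), T p5.
            T (p4 \leftrightarrow p3): β-rule — branch into T p4, T p3  //  F p4, F p3.
              branch 1.2.2.1 (add T p4, T p3):
                ○ open, literals {p1=false, p3=true, p4=true, p5=true}.
              branch 1.2.2.2 (add F p4, F p3):
                × closes — contains both p3 and \lnot p3.
  branch 2 (add F (p2 \to p3), F (p2 \to ((p4 \leftrightarrow p3) \land p5))):
    F (p2 \to p3): α-rule — add T p2, F p3.
    F (p2 \to ((p4 \leftrightarrow p3) \land p5)): α-rule — add T p2, F ((p4 \leftrightarrow p3) \land p5).
    F ((p4 \leftrightarrow p3) \land p5): β-rule — branch into F (p4 \leftrightarrow p3)  //  F p5.
      branch 2.1 (add F (p4 \leftrightarrow p3)):
        F (p4 \leftrightarrow p3): β-rule — branch into T p4, F p3  //  F p4, T p3.
          branch 2.1.1 (add T p4, F p3):
            ○ open, literals {p1=false, p2=true, p3=false, p4=true}.
          branch 2.1.2 (add F p4, T p3):
            × closes — contains both p3 and \lnot p3.
      branch 2.2 (add F p5):
        ○ open, literals {p1=false, p2=true, p3=false, p5=false}.
2 branches closed, 7 open.
Each open branch fixes some atoms; the unmentioned ones are free. Counting distinct full assignments: branch {p1=false, p2=false} (p4, p3, p5) contributes 8 new; branch {p1=false, p2=false, p3=true, p4=true, p5=true} (none free) contributes 0 new; branch {p1=false, p2=false, p3=false, p4=false, p5=true} (none free) contributes 0 new; branch {p1=false, p2=false, p3=true} (p4, p5) contributes 0 new; branch {p1=false, p3=true, p4=true, p5=true} (p2) contributes 1 new; branch {p1=false, p2=true, p3=false, p4=true} (p5) contributes 2 new; branch {p1=false, p2=true, p3=false, p5=false} (p4) contributes 1 new. Total: 12.

12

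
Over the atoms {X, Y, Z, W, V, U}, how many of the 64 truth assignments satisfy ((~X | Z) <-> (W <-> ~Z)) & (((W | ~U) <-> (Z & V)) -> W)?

20

Initial set: {(((~X | Z) <-> (W <-> ~Z)) & (((W | ~U) <-> (Z & V)) -> W))}.
(((~X | Z) <-> (W <-> ~Z)) & (((W | ~U) <-> (Z & V)) -> W)): α-rule — add ((~X | Z) <-> (W <-> ~Z)), (((W | ~U) <-> (Z & V)) -> W).
((~X | Z) <-> (W <-> ~Z)): β-rule — branch into (~X | Z), (W <-> ~Z)  //  ~(~X | Z), ~(W <-> ~Z).
  branch 1 (add (~X | Z), (W <-> ~Z)):
    (((W | ~U) <-> (Z & V)) -> W): β-rule — branch into ~((W | ~U) <-> (Z & V))  //  W.
      branch 1.1 (add ~((W | ~U) <-> (Z & V))):
        (~X | Z): β-rule — branch into ~X  //  Z.
          branch 1.1.1 (add ~X):
            (W <-> ~Z): β-rule — branch into W, ~Z  //  ~W, ~~Z.
              branch 1.1.1.1 (add W, ~Z):
                ~((W | ~U) <-> (Z & V)): β-rule — branch into (W | ~U), ~(Z & V)  //  ~(W | ~U), (Z & V).
                  branch 1.1.1.1.1 (add (W | ~U), ~(Z & V)):
                    (W | ~U): β-rule — branch into W  //  ~U.
                      branch 1.1.1.1.1.1 (add W):
                        ~(Z & V): β-rule — branch into ~Z  //  ~V.
                          branch 1.1.1.1.1.1.1 (add ~Z):
                            ○ open, literals {W=T, X=F, Z=F}.
                          branch 1.1.1.1.1.1.2 (add ~V):
                            ○ open, literals {V=F, W=T, X=F, Z=F}.
                      branch 1.1.1.1.1.2 (add ~U):
                        ~(Z & V): β-rule — branch into ~Z  //  ~V.
                          branch 1.1.1.1.1.2.1 (add ~Z):
                            ○ open, literals {U=F, W=T, X=F, Z=F}.
                          branch 1.1.1.1.1.2.2 (add ~V):
                            ○ open, literals {U=F, V=F, W=T, X=F, Z=F}.
                  branch 1.1.1.1.2 (add ~(W | ~U), (Z & V)):
                    ~(W | ~U): α-rule — add ~W, ~~U.
                    × closes — contains both W and ~W.
              branch 1.1.1.2 (add ~W, ~~Z):
                ~((W | ~U) <-> (Z & V)): β-rule — branch into (W | ~U), ~(Z & V)  //  ~(W | ~U), (Z & V).
                  branch 1.1.1.2.1 (add (W | ~U), ~(Z & V)):
                    (W | ~U): β-rule — branch into W  //  ~U.
                      branch 1.1.1.2.1.1 (add W):
                        × closes — contains both W and ~W.
                      branch 1.1.1.2.1.2 (add ~U):
                        ~(Z & V): β-rule — branch into ~Z  //  ~V.
                          branch 1.1.1.2.1.2.1 (add ~Z):
                            × closes — contains both Z and ~Z.
                          branch 1.1.1.2.1.2.2 (add ~V):
                            ○ open, literals {U=F, V=F, W=F, X=F, Z=T}.
                  branch 1.1.1.2.2 (add ~(W | ~U), (Z & V)):
                    ~(W | ~U): α-rule — add ~W, ~~U.
                    (Z & V): α-rule — add Z, V.
                    ○ open, literals {U=T, V=T, W=F, X=F, Z=T}.
          branch 1.1.2 (add Z):
            (W <-> ~Z): β-rule — branch into W, ~Z  //  ~W, ~~Z.
              branch 1.1.2.1 (add W, ~Z):
                × closes — contains both Z and ~Z.
              branch 1.1.2.2 (add ~W, ~~Z):
                ~((W | ~U) <-> (Z & V)): β-rule — branch into (W | ~U), ~(Z & V)  //  ~(W | ~U), (Z & V).
                  branch 1.1.2.2.1 (add (W | ~U), ~(Z & V)):
                    (W | ~U): β-rule — branch into W  //  ~U.
                      branch 1.1.2.2.1.1 (add W):
                        × closes — contains both W and ~W.
                      branch 1.1.2.2.1.2 (add ~U):
                        ~(Z & V): β-rule — branch into ~Z  //  ~V.
                          branch 1.1.2.2.1.2.1 (add ~Z):
                            × closes — contains both Z and ~Z.
                          branch 1.1.2.2.1.2.2 (add ~V):
                            ○ open, literals {U=F, V=F, W=F, Z=T}.
                  branch 1.1.2.2.2 (add ~(W | ~U), (Z & V)):
                    ~(W | ~U): α-rule — add ~W, ~~U.
                    (Z & V): α-rule — add Z, V.
                    ○ open, literals {U=T, V=T, W=F, Z=T}.
      branch 1.2 (add W):
        (~X | Z): β-rule — branch into ~X  //  Z.
          branch 1.2.1 (add ~X):
            (W <-> ~Z): β-rule — branch into W, ~Z  //  ~W, ~~Z.
              branch 1.2.1.1 (add W, ~Z):
                ○ open, literals {W=T, X=F, Z=F}.
              branch 1.2.1.2 (add ~W, ~~Z):
                × closes — contains both W and ~W.
          branch 1.2.2 (add Z):
            (W <-> ~Z): β-rule — branch into W, ~Z  //  ~W, ~~Z.
              branch 1.2.2.1 (add W, ~Z):
                × closes — contains both Z and ~Z.
              branch 1.2.2.2 (add ~W, ~~Z):
                × closes — contains both W and ~W.
  branch 2 (add ~(~X | Z), ~(W <-> ~Z)):
    ~(~X | Z): α-rule — add ~~X, ~Z.
    (((W | ~U) <-> (Z & V)) -> W): β-rule — branch into ~((W | ~U) <-> (Z & V))  //  W.
      branch 2.1 (add ~((W | ~U) <-> (Z & V))):
        ~(W <-> ~Z): β-rule — branch into W, ~~Z  //  ~W, ~Z.
          branch 2.1.1 (add W, ~~Z):
            × closes — contains both Z and ~Z.
          branch 2.1.2 (add ~W, ~Z):
            ~((W | ~U) <-> (Z & V)): β-rule — branch into (W | ~U), ~(Z & V)  //  ~(W | ~U), (Z & V).
              branch 2.1.2.1 (add (W | ~U), ~(Z & V)):
                (W | ~U): β-rule — branch into W  //  ~U.
                  branch 2.1.2.1.1 (add W):
                    × closes — contains both W and ~W.
                  branch 2.1.2.1.2 (add ~U):
                    ~(Z & V): β-rule — branch into ~Z  //  ~V.
                      branch 2.1.2.1.2.1 (add ~Z):
                        ○ open, literals {U=F, W=F, X=T, Z=F}.
                      branch 2.1.2.1.2.2 (add ~V):
                        ○ open, literals {U=F, V=F, W=F, X=T, Z=F}.
              branch 2.1.2.2 (add ~(W | ~U), (Z & V)):
                ~(W | ~U): α-rule — add ~W, ~~U.
                (Z & V): α-rule — add Z, V.
                × closes — contains both Z and ~Z.
      branch 2.2 (add W):
        ~(W <-> ~Z): β-rule — branch into W, ~~Z  //  ~W, ~Z.
          branch 2.2.1 (add W, ~~Z):
            × closes — contains both Z and ~Z.
          branch 2.2.2 (add ~W, ~Z):
            × closes — contains both W and ~W.
14 branches closed, 11 open.
Each open branch fixes some atoms; the unmentioned ones are free. Counting distinct full assignments: branch {W=T, X=F, Z=F} (Y, V, U) contributes 8 new; branch {V=F, W=T, X=F, Z=F} (Y, U) contributes 0 new; branch {U=F, W=T, X=F, Z=F} (Y, V) contributes 0 new; branch {U=F, V=F, W=T, X=F, Z=F} (Y) contributes 0 new; branch {U=F, V=F, W=F, X=F, Z=T} (Y) contributes 2 new; branch {U=T, V=T, W=F, X=F, Z=T} (Y) contributes 2 new; branch {U=F, V=F, W=F, Z=T} (X, Y) contributes 2 new; branch {U=T, V=T, W=F, Z=T} (X, Y) contributes 2 new; branch {W=T, X=F, Z=F} (Y, V, U) contributes 0 new; branch {U=F, W=F, X=T, Z=F} (Y, V) contributes 4 new; branch {U=F, V=F, W=F, X=T, Z=F} (Y) contributes 0 new. Total: 20.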